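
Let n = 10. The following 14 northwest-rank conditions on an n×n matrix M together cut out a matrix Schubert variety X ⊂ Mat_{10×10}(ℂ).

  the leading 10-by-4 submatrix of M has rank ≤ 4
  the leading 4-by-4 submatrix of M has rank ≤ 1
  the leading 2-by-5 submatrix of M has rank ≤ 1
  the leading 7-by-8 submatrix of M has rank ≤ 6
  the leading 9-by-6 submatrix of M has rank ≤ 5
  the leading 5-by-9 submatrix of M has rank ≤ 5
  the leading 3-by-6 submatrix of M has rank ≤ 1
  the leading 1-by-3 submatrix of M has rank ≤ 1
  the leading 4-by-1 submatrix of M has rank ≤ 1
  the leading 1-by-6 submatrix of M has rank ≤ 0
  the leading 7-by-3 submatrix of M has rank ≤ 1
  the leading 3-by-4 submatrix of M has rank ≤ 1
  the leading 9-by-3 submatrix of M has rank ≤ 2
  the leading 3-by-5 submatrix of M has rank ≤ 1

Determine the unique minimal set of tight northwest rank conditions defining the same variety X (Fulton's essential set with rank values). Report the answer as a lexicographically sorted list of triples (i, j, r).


Rank table r_w(10×10) implied by the 14 constraints:

  R[1]: 0 0 0 0 0 0 1 1 1 1
  R[2]: 1 1 1 1 1 1 2 2 2 2
  R[3]: 1 1 1 1 1 1 2 3 3 3
  R[4]: 1 1 1 1 2 2 3 4 4 4
  R[5]: 1 1 1 2 3 3 4 5 5 5
  R[6]: 1 1 1 2 3 4 5 6 6 6
  R[7]: 1 1 1 2 3 4 5 6 7 7
  R[8]: 1 2 2 3 4 5 6 7 8 8
  R[9]: 1 2 2 3 4 5 6 7 8 9
  R[10]: 1 2 3 4 5 6 7 8 9 10

reading off 1-entries of Δ²R: w = (7, 1, 8, 5, 4, 6, 9, 2, 10, 3).

D(w) has 21 cells with 5 SE-corners; essential set:

[(1, 6, 0), (3, 6, 1), (4, 4, 1), (7, 3, 1), (9, 3, 2)]


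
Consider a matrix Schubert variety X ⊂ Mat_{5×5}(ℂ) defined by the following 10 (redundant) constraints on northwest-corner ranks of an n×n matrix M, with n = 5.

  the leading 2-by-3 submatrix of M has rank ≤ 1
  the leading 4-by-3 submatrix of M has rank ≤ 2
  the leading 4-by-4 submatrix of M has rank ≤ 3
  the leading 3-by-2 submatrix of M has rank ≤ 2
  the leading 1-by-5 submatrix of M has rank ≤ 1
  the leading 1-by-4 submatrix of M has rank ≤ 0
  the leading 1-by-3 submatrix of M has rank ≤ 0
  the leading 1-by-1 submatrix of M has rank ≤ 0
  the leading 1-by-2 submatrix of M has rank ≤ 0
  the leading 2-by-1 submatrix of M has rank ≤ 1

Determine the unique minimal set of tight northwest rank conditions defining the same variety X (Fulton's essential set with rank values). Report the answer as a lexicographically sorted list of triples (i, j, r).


Computing R[i][j] = min implied NW-rank bound (n=5, 10 conditions):

  i=1: 0 0 0 0 1
  i=2: 1 1 1 1 2
  i=3: 1 2 2 2 3
  i=4: 1 2 2 3 4
  i=5: 1 2 3 4 5

hence w(1..5) = (5, 1, 2, 4, 3).

Fulton essential set (2 of the 5 Rothe cells):

[(1, 4, 0), (4, 3, 2)]


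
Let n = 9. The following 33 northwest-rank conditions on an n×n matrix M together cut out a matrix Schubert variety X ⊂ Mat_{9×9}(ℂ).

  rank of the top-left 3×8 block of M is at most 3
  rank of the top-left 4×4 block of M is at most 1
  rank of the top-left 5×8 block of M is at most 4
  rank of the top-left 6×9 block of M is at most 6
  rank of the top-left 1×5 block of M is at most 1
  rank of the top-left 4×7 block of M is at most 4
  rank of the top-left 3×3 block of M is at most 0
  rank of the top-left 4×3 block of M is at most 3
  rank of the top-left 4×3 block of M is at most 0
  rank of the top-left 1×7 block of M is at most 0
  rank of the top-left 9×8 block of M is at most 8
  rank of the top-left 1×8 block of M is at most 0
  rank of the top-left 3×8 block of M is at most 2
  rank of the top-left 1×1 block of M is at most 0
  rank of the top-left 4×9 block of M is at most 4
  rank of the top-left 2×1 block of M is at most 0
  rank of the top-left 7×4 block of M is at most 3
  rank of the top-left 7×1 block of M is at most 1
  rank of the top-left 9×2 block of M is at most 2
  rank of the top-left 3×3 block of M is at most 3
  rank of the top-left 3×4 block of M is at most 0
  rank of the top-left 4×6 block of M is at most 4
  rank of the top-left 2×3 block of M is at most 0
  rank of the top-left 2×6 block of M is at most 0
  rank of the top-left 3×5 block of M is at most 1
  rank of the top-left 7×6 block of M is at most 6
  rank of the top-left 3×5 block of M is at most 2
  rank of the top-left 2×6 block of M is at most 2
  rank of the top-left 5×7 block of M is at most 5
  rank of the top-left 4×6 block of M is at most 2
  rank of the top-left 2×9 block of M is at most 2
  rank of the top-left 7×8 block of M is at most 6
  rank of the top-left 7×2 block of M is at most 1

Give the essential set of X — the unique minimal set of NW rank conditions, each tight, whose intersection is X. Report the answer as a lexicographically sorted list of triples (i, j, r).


Propagating the 33 rank bounds to every northwest block:

  i=1: 0, 0, 0, 0, 0, 0, 0, 0, 1
  i=2: 0, 0, 0, 0, 0, 0, 1, 1, 2
  i=3: 0, 0, 0, 0, 1, 1, 2, 2, 3
  i=4: 0, 0, 0, 1, 2, 2, 3, 3, 4
  i=5: 1, 1, 1, 2, 3, 3, 4, 4, 5
  i=6: 1, 1, 2, 3, 4, 4, 5, 5, 6
  i=7: 1, 1, 2, 3, 4, 5, 6, 6, 7
  i=8: 1, 2, 3, 4, 5, 6, 7, 7, 8
  i=9: 1, 2, 3, 4, 5, 6, 7, 8, 9

second differences of R give the permutation w = (9, 7, 5, 4, 1, 3, 6, 2, 8).

Fulton essential set (5 of the 23 Rothe cells):

[(1, 8, 0), (2, 6, 0), (3, 4, 0), (4, 3, 0), (7, 2, 1)]


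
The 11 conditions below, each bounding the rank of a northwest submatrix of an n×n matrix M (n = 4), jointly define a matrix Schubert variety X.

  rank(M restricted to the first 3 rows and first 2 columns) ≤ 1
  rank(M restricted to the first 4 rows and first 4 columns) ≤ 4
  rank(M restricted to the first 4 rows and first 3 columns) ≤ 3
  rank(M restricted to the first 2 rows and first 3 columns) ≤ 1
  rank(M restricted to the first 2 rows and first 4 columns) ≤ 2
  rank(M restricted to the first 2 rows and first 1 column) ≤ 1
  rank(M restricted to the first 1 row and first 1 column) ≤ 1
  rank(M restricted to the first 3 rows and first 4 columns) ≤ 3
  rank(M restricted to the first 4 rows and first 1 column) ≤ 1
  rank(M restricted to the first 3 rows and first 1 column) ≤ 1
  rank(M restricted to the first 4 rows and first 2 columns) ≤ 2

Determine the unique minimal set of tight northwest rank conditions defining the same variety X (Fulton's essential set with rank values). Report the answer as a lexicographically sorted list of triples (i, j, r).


Computing R[i][j] = min implied NW-rank bound (n=4, 11 conditions):

  row 1: 1, 1, 1, 1
  row 2: 1, 1, 1, 2
  row 3: 1, 1, 2, 3
  row 4: 1, 2, 3, 4

hence w(1..4) = (1, 4, 3, 2).

2 SE-corners of the 3-cell Rothe diagram give Ess(w):

[(2, 3, 1), (3, 2, 1)]


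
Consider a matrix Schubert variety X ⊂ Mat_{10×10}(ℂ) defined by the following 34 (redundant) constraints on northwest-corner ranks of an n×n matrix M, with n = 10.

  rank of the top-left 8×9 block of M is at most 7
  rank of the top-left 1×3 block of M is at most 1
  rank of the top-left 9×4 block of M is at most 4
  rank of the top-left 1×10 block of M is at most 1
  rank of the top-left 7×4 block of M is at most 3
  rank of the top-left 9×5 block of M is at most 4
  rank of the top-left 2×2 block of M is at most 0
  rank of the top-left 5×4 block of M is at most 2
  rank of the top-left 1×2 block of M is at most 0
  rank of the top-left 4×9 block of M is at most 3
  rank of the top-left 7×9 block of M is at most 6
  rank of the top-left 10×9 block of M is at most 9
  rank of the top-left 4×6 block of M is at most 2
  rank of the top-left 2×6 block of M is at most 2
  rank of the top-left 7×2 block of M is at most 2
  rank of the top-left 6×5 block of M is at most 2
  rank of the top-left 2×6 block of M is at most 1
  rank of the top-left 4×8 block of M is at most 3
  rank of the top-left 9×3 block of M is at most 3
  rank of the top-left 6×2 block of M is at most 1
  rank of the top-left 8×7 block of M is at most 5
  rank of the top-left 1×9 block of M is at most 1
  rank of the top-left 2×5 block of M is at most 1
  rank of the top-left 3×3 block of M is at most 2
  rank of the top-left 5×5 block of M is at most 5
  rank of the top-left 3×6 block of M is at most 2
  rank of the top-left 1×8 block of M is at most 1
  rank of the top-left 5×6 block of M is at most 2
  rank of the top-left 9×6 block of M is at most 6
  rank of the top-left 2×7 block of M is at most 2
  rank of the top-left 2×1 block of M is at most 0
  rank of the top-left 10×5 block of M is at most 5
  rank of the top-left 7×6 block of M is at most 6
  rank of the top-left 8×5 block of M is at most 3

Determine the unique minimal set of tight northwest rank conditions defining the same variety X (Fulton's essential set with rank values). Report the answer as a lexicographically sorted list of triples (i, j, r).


Propagating the 34 rank bounds to every northwest block:

  row 1: 0 0 1 1 1 1 1 1 1 1
  row 2: 0 0 1 1 1 1 2 2 2 2
  row 3: 1 1 2 2 2 2 3 3 3 3
  row 4: 1 1 2 2 2 2 3 3 3 4
  row 5: 1 1 2 2 2 2 3 4 4 5
  row 6: 1 1 2 2 2 3 4 5 5 6
  row 7: 1 2 3 3 3 4 5 6 6 7
  row 8: 1 2 3 3 3 4 5 6 7 8
  row 9: 1 2 3 4 4 5 6 7 8 9
  row 10: 1 2 3 4 5 6 7 8 9 10

hence w(1..10) = (3, 7, 1, 10, 8, 6, 2, 9, 4, 5).

Rothe diagram D(w) (22 cells), 7 SE-corners (essential conditions):

[(2, 2, 0), (2, 6, 1), (4, 9, 3), (5, 6, 2), (6, 2, 1), (6, 5, 2), (8, 5, 3)]


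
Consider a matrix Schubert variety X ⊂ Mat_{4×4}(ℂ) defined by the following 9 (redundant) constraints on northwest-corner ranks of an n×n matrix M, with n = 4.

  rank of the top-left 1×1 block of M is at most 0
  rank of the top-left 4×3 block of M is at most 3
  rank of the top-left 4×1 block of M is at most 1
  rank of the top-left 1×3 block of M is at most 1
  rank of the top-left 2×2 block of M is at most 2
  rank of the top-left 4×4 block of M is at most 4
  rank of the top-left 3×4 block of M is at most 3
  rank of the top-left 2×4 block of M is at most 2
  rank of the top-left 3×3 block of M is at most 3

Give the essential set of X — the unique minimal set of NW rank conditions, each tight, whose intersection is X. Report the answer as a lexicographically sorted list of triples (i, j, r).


Reconstructing r_w from the 9 given conditions:

  0 1 1 1
  1 2 2 2
  1 2 3 3
  1 2 3 4

second differences of R give the permutation w = (2, 1, 3, 4).

Rothe diagram D(w) (1 cell), 1 SE-corner (essential condition):

[(1, 1, 0)]


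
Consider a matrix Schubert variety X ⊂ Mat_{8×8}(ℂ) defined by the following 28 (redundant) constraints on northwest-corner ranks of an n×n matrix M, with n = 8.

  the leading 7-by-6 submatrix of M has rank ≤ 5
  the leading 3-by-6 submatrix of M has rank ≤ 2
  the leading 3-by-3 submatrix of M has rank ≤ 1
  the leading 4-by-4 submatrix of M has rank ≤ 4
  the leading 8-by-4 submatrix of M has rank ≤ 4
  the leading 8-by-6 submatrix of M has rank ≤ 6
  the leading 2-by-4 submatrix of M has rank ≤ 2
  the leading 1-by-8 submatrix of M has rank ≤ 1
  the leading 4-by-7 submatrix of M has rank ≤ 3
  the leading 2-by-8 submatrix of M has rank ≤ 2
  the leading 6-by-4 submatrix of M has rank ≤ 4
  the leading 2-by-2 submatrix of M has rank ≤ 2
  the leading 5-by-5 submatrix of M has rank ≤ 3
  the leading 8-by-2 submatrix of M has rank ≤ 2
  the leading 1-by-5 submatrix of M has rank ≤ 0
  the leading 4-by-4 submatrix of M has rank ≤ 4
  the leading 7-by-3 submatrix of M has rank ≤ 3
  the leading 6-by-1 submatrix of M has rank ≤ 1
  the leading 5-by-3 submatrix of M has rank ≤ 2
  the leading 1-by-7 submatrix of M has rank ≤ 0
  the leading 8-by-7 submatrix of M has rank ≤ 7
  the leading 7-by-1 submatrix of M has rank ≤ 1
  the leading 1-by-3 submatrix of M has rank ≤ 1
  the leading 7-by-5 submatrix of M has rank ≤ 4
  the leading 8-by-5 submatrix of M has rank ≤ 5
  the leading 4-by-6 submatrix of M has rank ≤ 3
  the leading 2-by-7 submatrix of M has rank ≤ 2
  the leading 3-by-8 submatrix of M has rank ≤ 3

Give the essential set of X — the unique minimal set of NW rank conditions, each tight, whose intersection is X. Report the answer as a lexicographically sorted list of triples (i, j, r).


Computing R[i][j] = min implied NW-rank bound (n=8, 28 conditions):

  i=1: 0  0  0  0  0  0  0  1
  i=2: 1  1  1  1  1  1  1  2
  i=3: 1  1  1  2  2  2  2  3
  i=4: 1  2  2  3  3  3  3  4
  i=5: 1  2  2  3  3  4  4  5
  i=6: 1  2  3  4  4  5  5  6
  i=7: 1  2  3  4  4  5  6  7
  i=8: 1  2  3  4  5  6  7  8

so w = (8, 1, 4, 2, 6, 3, 7, 5).

Fulton essential set (5 of the 12 Rothe cells):

[(1, 7, 0), (3, 3, 1), (5, 3, 2), (5, 5, 3), (7, 5, 4)]


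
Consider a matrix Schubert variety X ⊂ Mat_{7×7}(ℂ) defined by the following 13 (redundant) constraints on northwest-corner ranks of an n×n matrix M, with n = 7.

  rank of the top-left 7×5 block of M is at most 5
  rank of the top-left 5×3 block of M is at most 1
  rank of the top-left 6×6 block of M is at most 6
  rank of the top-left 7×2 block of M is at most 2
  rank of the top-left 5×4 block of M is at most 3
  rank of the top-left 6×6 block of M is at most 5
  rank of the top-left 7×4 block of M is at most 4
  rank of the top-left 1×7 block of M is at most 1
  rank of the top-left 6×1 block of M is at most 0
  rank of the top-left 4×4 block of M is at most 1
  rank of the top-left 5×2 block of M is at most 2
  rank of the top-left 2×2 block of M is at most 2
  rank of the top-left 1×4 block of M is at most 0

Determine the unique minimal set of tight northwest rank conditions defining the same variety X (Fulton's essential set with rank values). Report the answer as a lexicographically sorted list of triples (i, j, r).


Recovering R(i,j) via the rank-extension bound from the 13 conditions:

  i=1: 0  0  0  0  1  1  1
  i=2: 0  1  1  1  2  2  2
  i=3: 0  1  1  1  2  3  3
  i=4: 0  1  1  1  2  3  4
  i=5: 0  1  1  2  3  4  5
  i=6: 0  1  2  3  4  5  6
  i=7: 1  2  3  4  5  6  7

giving w = (5, 2, 6, 7, 4, 3, 1) via Δ²R.

Rothe diagram D(w) (14 cells), 4 SE-corners (essential conditions):

[(1, 4, 0), (4, 4, 1), (5, 3, 1), (6, 1, 0)]


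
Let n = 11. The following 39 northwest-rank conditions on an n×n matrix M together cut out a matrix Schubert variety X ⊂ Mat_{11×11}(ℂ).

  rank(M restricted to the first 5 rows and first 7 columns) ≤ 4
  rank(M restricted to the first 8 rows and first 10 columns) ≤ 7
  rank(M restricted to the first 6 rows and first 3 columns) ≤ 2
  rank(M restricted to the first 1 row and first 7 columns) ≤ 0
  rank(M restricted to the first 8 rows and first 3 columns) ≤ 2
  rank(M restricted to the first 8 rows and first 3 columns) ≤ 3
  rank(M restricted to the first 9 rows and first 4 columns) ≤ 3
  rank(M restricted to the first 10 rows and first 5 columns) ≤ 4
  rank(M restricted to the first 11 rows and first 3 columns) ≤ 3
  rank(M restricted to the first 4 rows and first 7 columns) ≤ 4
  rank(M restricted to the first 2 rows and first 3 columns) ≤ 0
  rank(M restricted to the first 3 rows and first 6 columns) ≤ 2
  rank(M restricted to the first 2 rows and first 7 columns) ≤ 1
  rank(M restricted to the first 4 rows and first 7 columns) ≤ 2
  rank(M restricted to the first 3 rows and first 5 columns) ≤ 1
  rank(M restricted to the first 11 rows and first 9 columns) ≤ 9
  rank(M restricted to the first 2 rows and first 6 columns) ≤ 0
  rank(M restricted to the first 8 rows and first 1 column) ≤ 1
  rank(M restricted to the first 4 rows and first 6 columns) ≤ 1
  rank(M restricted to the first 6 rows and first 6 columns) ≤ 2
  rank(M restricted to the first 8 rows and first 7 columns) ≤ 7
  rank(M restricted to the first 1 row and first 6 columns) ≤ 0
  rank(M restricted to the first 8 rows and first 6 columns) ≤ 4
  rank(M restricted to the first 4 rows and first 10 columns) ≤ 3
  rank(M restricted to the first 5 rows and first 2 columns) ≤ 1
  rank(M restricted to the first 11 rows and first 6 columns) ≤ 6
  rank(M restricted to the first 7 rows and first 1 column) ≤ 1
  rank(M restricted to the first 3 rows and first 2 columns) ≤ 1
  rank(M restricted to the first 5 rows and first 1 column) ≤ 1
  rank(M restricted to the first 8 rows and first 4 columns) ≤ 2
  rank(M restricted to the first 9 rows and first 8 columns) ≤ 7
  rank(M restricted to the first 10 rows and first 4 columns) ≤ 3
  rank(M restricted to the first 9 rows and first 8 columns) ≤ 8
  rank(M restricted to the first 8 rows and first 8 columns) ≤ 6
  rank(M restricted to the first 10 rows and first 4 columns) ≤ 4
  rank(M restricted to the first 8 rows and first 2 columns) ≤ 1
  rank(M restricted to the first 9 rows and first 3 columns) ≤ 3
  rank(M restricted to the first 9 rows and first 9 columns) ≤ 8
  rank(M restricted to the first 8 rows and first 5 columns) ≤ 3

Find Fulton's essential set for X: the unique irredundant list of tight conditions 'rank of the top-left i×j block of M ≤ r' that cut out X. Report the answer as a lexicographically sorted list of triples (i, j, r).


Recovering R(i,j) via the rank-extension bound from the 39 conditions:

  0 0 0 0 0 0 0 1 1 1 1
  0 0 0 0 0 0 1 2 2 2 2
  1 1 1 1 1 1 2 3 3 3 3
  1 1 1 1 1 1 2 3 3 3 4
  1 1 2 2 2 2 3 4 4 4 5
  1 1 2 2 2 2 3 4 5 5 6
  1 1 2 2 3 3 4 5 6 6 7
  1 1 2 2 3 4 5 6 7 7 8
  1 2 3 3 4 5 6 7 8 8 9
  1 2 3 3 4 5 6 7 8 9 10
  1 2 3 4 5 6 7 8 9 10 11

second differences of R give the permutation w = (8, 7, 1, 11, 3, 9, 5, 6, 2, 10, 4).

ℓ(w)=30; the 8 essential cells (i,j,r):

[(1, 7, 0), (2, 6, 0), (4, 6, 1), (4, 10, 3), (6, 6, 2), (8, 2, 1), (8, 4, 2), (10, 4, 3)]


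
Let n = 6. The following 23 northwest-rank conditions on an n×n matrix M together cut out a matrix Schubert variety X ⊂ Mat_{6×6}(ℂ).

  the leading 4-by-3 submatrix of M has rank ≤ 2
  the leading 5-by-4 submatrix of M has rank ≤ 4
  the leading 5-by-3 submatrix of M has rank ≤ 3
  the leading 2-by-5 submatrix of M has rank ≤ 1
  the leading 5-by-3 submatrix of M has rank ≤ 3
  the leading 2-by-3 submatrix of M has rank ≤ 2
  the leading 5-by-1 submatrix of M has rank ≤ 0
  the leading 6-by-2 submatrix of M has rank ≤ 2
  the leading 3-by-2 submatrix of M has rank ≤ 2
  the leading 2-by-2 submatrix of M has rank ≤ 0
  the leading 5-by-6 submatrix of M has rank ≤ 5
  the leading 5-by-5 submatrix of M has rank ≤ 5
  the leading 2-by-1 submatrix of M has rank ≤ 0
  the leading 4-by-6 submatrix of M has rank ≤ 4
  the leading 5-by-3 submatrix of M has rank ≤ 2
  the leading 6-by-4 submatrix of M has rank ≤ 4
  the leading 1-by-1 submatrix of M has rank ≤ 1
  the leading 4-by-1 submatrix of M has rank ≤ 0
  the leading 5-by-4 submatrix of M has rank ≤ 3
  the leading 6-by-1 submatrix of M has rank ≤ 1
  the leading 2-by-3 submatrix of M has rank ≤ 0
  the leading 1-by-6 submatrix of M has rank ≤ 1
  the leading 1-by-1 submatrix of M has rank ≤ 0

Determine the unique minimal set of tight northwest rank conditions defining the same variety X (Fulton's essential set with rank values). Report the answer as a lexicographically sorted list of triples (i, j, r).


Reconstructing r_w from the 23 given conditions:

  i=1: 0  0  0  1  1  1
  i=2: 0  0  0  1  1  2
  i=3: 0  1  1  2  2  3
  i=4: 0  1  2  3  3  4
  i=5: 0  1  2  3  4  5
  i=6: 1  2  3  4  5  6

the unique w with this rank table is (4, 6, 2, 3, 5, 1).

3 SE-corners of the 10-cell Rothe diagram give Ess(w):

[(2, 3, 0), (2, 5, 1), (5, 1, 0)]


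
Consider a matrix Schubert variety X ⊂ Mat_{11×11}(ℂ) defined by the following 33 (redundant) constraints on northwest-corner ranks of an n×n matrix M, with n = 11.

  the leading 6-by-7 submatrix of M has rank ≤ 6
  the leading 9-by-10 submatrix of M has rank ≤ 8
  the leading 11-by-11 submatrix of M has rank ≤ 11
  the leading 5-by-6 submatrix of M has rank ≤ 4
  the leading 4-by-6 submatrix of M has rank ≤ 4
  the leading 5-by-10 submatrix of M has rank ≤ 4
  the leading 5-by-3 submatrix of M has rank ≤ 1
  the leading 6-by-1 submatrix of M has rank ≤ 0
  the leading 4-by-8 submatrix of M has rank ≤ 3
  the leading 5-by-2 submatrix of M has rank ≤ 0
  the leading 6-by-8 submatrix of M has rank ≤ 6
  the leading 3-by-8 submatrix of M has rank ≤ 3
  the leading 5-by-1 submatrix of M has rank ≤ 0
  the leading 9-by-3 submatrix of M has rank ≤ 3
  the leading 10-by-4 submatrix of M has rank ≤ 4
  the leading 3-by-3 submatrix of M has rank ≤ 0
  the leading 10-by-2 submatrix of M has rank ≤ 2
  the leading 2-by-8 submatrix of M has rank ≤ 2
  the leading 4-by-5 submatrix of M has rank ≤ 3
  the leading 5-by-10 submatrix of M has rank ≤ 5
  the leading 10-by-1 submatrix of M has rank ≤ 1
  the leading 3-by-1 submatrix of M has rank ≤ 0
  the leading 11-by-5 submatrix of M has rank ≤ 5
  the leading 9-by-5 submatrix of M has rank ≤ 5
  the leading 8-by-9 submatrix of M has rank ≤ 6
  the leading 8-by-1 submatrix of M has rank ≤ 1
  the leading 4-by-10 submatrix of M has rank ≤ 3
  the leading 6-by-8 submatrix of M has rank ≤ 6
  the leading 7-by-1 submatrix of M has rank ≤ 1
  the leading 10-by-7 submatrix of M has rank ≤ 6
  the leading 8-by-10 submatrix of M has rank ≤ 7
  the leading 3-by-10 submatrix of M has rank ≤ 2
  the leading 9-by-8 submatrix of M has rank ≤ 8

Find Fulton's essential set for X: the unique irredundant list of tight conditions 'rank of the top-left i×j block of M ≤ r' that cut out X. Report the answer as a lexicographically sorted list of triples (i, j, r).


Computing R[i][j] = min implied NW-rank bound (n=11, 33 conditions):

  0 | 0 | 0 | 1 | 1 | 1 | 1 | 1 | 1 | 1 | 1
  0 | 0 | 0 | 1 | 2 | 2 | 2 | 2 | 2 | 2 | 2
  0 | 0 | 0 | 1 | 2 | 2 | 2 | 2 | 2 | 2 | 3
  0 | 0 | 1 | 2 | 3 | 3 | 3 | 3 | 3 | 3 | 4
  0 | 0 | 1 | 2 | 3 | 4 | 4 | 4 | 4 | 4 | 5
  0 | 1 | 2 | 3 | 4 | 5 | 5 | 5 | 5 | 5 | 6
  1 | 2 | 3 | 4 | 5 | 6 | 6 | 6 | 6 | 6 | 7
  1 | 2 | 3 | 4 | 5 | 6 | 6 | 6 | 6 | 7 | 8
  1 | 2 | 3 | 4 | 5 | 6 | 6 | 7 | 7 | 8 | 9
  1 | 2 | 3 | 4 | 5 | 6 | 6 | 7 | 8 | 9 | 10
  1 | 2 | 3 | 4 | 5 | 6 | 7 | 8 | 9 | 10 | 11

so w = (4, 5, 11, 3, 6, 2, 1, 10, 8, 9, 7).

Fulton essential set (6 of the 24 Rothe cells):

[(3, 3, 0), (3, 10, 2), (5, 2, 0), (6, 1, 0), (8, 9, 6), (10, 7, 6)]


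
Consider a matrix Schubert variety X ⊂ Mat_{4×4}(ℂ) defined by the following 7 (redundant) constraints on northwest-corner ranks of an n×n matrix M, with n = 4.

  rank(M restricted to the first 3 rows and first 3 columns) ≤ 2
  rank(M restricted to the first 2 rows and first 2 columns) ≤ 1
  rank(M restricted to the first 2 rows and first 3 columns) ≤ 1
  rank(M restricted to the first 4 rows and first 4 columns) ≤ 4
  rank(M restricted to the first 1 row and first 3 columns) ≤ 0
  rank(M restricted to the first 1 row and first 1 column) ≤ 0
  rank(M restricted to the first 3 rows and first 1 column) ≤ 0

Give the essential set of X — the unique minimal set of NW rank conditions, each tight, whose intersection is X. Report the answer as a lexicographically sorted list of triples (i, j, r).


Recovering R(i,j) via the rank-extension bound from the 7 conditions:

  0  0  0  1
  0  1  1  2
  0  1  2  3
  1  2  3  4

second differences of R give the permutation w = (4, 2, 3, 1).

2 SE-corners of the 5-cell Rothe diagram give Ess(w):

[(1, 3, 0), (3, 1, 0)]


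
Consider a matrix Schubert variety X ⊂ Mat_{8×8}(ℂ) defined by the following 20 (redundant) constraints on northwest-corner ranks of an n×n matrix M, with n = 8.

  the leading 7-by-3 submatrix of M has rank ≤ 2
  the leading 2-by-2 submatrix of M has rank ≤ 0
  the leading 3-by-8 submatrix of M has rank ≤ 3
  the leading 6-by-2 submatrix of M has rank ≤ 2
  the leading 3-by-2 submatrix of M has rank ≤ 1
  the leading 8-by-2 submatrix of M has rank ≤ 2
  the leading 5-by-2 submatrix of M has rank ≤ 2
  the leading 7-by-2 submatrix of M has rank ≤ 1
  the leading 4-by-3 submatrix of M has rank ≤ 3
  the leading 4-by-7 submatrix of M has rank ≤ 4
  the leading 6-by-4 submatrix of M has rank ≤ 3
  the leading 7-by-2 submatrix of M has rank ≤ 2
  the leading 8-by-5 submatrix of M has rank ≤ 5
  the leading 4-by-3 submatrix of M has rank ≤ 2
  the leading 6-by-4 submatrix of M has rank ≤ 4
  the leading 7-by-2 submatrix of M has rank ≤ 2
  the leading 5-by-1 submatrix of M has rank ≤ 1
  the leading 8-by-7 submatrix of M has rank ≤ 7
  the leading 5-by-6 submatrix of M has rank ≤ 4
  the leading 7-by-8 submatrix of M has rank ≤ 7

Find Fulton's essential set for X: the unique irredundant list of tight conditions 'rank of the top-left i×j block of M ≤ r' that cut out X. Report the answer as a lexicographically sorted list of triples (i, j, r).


Propagating the 20 rank bounds to every northwest block:

  0 | 0 | 1 | 1 | 1 | 1 | 1 | 1
  0 | 0 | 1 | 2 | 2 | 2 | 2 | 2
  1 | 1 | 2 | 3 | 3 | 3 | 3 | 3
  1 | 1 | 2 | 3 | 4 | 4 | 4 | 4
  1 | 1 | 2 | 3 | 4 | 4 | 5 | 5
  1 | 1 | 2 | 3 | 4 | 5 | 6 | 6
  1 | 1 | 2 | 3 | 4 | 5 | 6 | 7
  1 | 2 | 3 | 4 | 5 | 6 | 7 | 8

the unique w with this rank table is (3, 4, 1, 5, 7, 6, 8, 2).

ℓ(w)=9; the 3 essential cells (i,j,r):

[(2, 2, 0), (5, 6, 4), (7, 2, 1)]


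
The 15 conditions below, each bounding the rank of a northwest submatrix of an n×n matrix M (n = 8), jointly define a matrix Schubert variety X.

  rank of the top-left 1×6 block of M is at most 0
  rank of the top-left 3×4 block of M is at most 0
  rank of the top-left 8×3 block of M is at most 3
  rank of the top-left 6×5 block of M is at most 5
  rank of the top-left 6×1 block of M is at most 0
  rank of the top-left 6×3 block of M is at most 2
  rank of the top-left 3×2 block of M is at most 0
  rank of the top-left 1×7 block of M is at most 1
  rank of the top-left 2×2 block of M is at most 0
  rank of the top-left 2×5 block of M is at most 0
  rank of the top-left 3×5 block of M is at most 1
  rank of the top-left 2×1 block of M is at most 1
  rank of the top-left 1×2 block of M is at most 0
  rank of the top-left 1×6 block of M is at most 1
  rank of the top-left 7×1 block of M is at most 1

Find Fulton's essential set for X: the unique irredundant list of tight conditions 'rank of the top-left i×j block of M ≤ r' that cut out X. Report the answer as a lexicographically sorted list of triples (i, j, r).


Propagating the 15 rank bounds to every northwest block:

  i=1: 0  0  0  0  0  0  1  1
  i=2: 0  0  0  0  0  1  2  2
  i=3: 0  0  0  0  1  2  3  3
  i=4: 0  1  1  1  2  3  4  4
  i=5: 0  1  2  2  3  4  5  5
  i=6: 0  1  2  3  4  5  6  6
  i=7: 1  2  3  4  5  6  7  7
  i=8: 1  2  3  4  5  6  7  8

second differences of R give the permutation w = (7, 6, 5, 2, 3, 4, 1, 8).

ℓ(w)=18; the 4 essential cells (i,j,r):

[(1, 6, 0), (2, 5, 0), (3, 4, 0), (6, 1, 0)]


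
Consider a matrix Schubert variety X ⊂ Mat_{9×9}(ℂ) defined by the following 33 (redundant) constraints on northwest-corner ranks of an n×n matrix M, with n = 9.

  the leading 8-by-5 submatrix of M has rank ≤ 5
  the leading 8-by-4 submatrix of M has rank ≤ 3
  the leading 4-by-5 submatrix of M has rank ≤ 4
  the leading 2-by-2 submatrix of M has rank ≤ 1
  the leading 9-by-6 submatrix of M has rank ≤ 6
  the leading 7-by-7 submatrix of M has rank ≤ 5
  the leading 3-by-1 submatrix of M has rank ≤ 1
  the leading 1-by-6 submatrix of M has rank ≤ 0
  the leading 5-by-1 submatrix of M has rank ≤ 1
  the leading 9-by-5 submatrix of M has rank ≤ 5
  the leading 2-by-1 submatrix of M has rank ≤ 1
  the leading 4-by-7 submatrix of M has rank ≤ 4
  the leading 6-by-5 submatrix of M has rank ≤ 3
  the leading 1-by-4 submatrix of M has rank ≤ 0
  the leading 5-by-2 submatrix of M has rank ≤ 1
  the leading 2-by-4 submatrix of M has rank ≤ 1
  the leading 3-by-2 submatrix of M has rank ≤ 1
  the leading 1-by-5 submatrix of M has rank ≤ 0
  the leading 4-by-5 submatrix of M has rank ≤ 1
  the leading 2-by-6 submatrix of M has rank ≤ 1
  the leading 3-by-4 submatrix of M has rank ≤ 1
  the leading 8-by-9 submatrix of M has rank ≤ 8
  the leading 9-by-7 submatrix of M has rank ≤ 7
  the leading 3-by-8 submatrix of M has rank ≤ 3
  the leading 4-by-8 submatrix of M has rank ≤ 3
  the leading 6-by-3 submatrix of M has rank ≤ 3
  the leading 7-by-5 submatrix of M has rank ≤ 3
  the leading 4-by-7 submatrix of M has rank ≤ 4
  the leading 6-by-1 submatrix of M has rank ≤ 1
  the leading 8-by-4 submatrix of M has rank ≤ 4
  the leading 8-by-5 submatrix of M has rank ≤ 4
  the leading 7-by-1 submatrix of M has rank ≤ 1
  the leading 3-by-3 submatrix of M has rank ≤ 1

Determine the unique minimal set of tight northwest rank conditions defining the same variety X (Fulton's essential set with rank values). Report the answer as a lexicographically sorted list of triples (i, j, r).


The tightest implied rank at each (i,j), from the 33 conditions:

  i=1: 0 | 0 | 0 | 0 | 0 | 0 | 1 | 1 | 1
  i=2: 1 | 1 | 1 | 1 | 1 | 1 | 2 | 2 | 2
  i=3: 1 | 1 | 1 | 1 | 1 | 2 | 3 | 3 | 3
  i=4: 1 | 1 | 1 | 1 | 1 | 2 | 3 | 3 | 4
  i=5: 1 | 1 | 2 | 2 | 2 | 3 | 4 | 4 | 5
  i=6: 1 | 2 | 3 | 3 | 3 | 4 | 5 | 5 | 6
  i=7: 1 | 2 | 3 | 3 | 3 | 4 | 5 | 6 | 7
  i=8: 1 | 2 | 3 | 3 | 4 | 5 | 6 | 7 | 8
  i=9: 1 | 2 | 3 | 4 | 5 | 6 | 7 | 8 | 9

second differences of R give the permutation w = (7, 1, 6, 9, 3, 2, 8, 5, 4).

ℓ(w)=19; the 6 essential cells (i,j,r):

[(1, 6, 0), (4, 5, 1), (4, 8, 3), (5, 2, 1), (7, 5, 3), (8, 4, 3)]


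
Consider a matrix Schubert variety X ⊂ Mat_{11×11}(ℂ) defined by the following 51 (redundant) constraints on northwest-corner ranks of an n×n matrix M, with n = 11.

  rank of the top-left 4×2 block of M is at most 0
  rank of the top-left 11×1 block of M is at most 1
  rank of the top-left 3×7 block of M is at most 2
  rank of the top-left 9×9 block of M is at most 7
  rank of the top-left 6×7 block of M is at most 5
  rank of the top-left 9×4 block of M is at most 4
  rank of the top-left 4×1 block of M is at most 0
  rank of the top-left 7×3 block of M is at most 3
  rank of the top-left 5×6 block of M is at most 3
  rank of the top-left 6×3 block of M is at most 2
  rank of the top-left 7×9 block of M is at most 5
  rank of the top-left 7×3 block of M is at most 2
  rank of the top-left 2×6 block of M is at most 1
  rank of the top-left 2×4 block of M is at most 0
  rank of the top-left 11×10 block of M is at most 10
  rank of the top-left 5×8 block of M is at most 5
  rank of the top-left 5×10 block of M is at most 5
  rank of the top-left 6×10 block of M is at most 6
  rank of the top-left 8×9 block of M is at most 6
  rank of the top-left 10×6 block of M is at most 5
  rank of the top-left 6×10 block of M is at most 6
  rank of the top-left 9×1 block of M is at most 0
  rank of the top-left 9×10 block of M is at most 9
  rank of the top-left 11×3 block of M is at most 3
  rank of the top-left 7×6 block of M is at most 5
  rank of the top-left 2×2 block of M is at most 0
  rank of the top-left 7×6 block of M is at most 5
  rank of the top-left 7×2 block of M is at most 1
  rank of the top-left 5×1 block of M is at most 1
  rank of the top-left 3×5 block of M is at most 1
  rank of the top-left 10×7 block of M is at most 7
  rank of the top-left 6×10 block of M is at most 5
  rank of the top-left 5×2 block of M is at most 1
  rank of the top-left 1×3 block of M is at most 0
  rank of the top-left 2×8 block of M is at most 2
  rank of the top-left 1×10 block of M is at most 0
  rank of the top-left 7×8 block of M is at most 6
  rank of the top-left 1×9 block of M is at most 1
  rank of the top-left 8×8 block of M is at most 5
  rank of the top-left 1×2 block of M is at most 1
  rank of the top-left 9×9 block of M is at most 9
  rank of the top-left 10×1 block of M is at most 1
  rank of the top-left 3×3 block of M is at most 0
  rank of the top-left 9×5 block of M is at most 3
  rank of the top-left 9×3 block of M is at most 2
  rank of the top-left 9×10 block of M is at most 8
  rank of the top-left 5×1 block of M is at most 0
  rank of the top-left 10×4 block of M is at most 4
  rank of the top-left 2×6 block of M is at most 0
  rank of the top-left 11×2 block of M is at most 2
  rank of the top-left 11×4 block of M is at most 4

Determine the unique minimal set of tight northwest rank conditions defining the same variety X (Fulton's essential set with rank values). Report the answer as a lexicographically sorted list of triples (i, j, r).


Computing R[i][j] = min implied NW-rank bound (n=11, 51 conditions):

  0  0  0  0  0  0  0  0  0  0  1
  0  0  0  0  0  0  1  1  1  1  2
  0  0  0  1  1  1  2  2  2  2  3
  0  0  1  2  2  2  3  3  3  3  4
  0  1  2  3  3  3  4  4  4  4  5
  0  1  2  3  3  4  5  5  5  5  6
  0  1  2  3  3  4  5  5  5  6  7
  0  1  2  3  3  4  5  5  6  7  8
  0  1  2  3  3  4  5  6  7  8  9
  1  2  3  4  4  5  6  7  8  9  10
  1  2  3  4  5  6  7  8  9  10  11

giving w = (11, 7, 4, 3, 2, 6, 10, 9, 8, 1, 5) via Δ²R.

D(w) has 33 cells with 8 SE-corners; essential set:

[(1, 10, 0), (2, 6, 0), (3, 3, 0), (4, 2, 0), (7, 9, 5), (8, 8, 5), (9, 1, 0), (9, 5, 3)]


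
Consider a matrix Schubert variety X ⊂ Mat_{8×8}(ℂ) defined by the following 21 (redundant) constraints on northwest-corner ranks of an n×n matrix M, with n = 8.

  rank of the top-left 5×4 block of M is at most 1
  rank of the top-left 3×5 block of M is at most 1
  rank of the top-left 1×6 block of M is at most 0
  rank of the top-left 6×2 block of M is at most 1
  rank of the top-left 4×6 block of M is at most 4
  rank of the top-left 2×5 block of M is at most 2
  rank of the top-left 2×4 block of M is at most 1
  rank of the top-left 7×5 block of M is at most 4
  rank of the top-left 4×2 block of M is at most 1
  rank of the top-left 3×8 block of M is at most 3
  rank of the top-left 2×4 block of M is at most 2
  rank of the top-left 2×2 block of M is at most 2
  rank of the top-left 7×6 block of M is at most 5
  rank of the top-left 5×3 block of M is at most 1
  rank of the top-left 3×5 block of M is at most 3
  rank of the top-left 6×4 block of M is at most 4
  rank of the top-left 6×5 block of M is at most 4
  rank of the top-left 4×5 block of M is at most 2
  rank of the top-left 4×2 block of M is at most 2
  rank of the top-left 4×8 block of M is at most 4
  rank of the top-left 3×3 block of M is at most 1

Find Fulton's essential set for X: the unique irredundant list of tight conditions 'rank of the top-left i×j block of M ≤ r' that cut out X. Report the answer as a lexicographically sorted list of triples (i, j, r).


Propagating the 21 rank bounds to every northwest block:

  i=1: 0  0  0  0  0  0  1  1
  i=2: 1  1  1  1  1  1  2  2
  i=3: 1  1  1  1  1  2  3  3
  i=4: 1  1  1  1  2  3  4  4
  i=5: 1  1  1  1  2  3  4  5
  i=6: 1  1  2  2  3  4  5  6
  i=7: 1  2  3  3  4  5  6  7
  i=8: 1  2  3  4  5  6  7  8

so w = (7, 1, 6, 5, 8, 3, 2, 4).

D(w) has 17 cells with 4 SE-corners; essential set:

[(1, 6, 0), (3, 5, 1), (5, 4, 1), (6, 2, 1)]


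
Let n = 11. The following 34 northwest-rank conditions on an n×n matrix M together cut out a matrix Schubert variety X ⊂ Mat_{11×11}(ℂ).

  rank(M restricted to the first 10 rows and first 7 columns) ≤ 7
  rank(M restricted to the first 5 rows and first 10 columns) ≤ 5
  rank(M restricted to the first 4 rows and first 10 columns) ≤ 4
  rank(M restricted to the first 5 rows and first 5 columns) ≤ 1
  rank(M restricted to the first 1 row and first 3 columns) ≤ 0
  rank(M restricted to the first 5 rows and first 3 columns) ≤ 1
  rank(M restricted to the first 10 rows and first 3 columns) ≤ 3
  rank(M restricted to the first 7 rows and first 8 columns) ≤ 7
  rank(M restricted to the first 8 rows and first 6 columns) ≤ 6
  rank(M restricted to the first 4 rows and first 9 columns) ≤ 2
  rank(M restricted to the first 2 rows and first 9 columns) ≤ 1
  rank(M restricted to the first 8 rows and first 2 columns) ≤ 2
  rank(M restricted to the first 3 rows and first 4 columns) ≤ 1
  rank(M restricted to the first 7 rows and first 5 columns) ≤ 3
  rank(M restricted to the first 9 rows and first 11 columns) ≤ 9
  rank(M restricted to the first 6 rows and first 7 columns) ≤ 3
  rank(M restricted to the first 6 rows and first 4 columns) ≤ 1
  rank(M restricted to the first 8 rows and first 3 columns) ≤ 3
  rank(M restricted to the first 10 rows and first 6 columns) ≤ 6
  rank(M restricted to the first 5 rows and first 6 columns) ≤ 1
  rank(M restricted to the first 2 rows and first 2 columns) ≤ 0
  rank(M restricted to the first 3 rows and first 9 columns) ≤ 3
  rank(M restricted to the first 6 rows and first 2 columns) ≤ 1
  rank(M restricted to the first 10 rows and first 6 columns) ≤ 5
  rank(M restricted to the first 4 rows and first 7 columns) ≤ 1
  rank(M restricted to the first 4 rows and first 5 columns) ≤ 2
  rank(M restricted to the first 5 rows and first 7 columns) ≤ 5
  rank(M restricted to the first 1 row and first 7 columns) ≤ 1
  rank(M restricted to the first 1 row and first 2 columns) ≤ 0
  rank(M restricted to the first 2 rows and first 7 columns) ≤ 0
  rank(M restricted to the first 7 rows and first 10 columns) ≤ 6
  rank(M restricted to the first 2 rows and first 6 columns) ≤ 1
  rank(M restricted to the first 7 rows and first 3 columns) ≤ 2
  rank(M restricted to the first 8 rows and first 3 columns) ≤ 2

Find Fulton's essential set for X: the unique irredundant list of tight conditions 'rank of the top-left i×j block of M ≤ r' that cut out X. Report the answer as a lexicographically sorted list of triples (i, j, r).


Computing R[i][j] = min implied NW-rank bound (n=11, 34 conditions):

  row 1: 0  0  0  0  0  0  0  1  1  1  1
  row 2: 0  0  0  0  0  0  0  1  1  2  2
  row 3: 1  1  1  1  1  1  1  2  2  3  3
  row 4: 1  1  1  1  1  1  1  2  2  3  4
  row 5: 1  1  1  1  1  1  2  3  3  4  5
  row 6: 1  1  1  1  2  2  3  4  4  5  6
  row 7: 1  2  2  2  3  3  4  5  5  6  7
  row 8: 1  2  2  3  4  4  5  6  6  7  8
  row 9: 1  2  3  4  5  5  6  7  7  8  9
  row 10: 1  2  3  4  5  5  6  7  8  9  10
  row 11: 1  2  3  4  5  6  7  8  9  10  11

the unique w with this rank table is (8, 10, 1, 11, 7, 5, 2, 4, 3, 9, 6).

Fulton essential set (8 of the 32 Rothe cells):

[(2, 7, 0), (2, 9, 1), (4, 7, 1), (4, 9, 2), (5, 6, 1), (6, 4, 1), (8, 3, 2), (10, 6, 5)]


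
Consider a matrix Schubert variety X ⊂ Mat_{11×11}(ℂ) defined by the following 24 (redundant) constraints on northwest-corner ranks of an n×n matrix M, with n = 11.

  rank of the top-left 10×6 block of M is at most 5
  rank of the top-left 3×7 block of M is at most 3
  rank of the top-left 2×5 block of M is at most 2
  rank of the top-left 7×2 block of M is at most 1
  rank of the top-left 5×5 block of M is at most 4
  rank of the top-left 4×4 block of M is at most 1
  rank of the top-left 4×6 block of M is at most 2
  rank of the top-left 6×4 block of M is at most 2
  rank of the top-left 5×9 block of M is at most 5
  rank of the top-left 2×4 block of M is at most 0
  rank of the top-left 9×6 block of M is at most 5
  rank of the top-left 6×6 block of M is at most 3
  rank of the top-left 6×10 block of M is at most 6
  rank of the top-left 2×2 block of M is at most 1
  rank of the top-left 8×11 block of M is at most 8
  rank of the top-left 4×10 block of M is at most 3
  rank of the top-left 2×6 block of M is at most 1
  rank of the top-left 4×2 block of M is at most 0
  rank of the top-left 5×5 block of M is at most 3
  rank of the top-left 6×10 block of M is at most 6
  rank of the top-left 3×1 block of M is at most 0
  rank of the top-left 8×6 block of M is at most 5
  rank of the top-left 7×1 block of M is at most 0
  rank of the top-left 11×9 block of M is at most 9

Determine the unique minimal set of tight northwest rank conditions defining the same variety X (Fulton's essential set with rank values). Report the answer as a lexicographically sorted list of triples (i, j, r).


Rank table r_w(11×11) implied by the 24 constraints:

  R[1]: 0  0  0  0  1  1  1  1  1  1  1
  R[2]: 0  0  0  0  1  1  2  2  2  2  2
  R[3]: 0  0  1  1  2  2  3  3  3  3  3
  R[4]: 0  0  1  1  2  2  3  3  3  3  4
  R[5]: 0  1  2  2  3  3  4  4  4  4  5
  R[6]: 0  1  2  2  3  3  4  5  5  5  6
  R[7]: 0  1  2  3  4  4  5  6  6  6  7
  R[8]: 1  2  3  4  5  5  6  7  7  7  8
  R[9]: 1  2  3  4  5  5  6  7  8  8  9
  R[10]: 1  2  3  4  5  5  6  7  8  9  10
  R[11]: 1  2  3  4  5  6  7  8  9  10  11

reading off 1-entries of Δ²R: w = (5, 7, 3, 11, 2, 8, 4, 1, 9, 10, 6).

10 SE-corners of the 25-cell Rothe diagram give Ess(w):

[(2, 4, 0), (2, 6, 1), (4, 2, 0), (4, 4, 1), (4, 6, 2), (4, 10, 3), (6, 4, 2), (6, 6, 3), (7, 1, 0), (10, 6, 5)]
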